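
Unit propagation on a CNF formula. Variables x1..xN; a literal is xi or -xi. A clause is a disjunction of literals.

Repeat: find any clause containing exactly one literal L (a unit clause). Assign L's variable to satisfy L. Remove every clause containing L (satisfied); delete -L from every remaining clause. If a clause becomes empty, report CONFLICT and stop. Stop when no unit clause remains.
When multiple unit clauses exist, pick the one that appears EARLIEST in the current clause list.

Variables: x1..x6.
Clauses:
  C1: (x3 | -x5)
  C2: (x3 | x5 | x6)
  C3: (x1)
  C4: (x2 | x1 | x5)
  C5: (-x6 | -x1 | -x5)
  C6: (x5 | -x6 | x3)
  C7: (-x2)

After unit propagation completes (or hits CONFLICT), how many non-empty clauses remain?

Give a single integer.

Answer: 4

Derivation:
unit clause [1] forces x1=T; simplify:
  drop -1 from [-6, -1, -5] -> [-6, -5]
  satisfied 2 clause(s); 5 remain; assigned so far: [1]
unit clause [-2] forces x2=F; simplify:
  satisfied 1 clause(s); 4 remain; assigned so far: [1, 2]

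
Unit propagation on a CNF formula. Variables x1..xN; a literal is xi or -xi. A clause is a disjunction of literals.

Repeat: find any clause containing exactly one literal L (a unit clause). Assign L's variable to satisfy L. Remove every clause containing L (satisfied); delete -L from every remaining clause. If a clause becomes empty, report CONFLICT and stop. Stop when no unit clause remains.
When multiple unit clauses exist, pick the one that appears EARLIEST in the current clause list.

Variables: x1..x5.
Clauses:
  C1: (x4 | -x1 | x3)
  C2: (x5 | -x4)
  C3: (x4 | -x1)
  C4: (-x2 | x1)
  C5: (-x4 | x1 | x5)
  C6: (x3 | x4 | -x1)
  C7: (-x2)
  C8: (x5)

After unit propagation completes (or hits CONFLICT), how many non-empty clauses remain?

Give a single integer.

Answer: 3

Derivation:
unit clause [-2] forces x2=F; simplify:
  satisfied 2 clause(s); 6 remain; assigned so far: [2]
unit clause [5] forces x5=T; simplify:
  satisfied 3 clause(s); 3 remain; assigned so far: [2, 5]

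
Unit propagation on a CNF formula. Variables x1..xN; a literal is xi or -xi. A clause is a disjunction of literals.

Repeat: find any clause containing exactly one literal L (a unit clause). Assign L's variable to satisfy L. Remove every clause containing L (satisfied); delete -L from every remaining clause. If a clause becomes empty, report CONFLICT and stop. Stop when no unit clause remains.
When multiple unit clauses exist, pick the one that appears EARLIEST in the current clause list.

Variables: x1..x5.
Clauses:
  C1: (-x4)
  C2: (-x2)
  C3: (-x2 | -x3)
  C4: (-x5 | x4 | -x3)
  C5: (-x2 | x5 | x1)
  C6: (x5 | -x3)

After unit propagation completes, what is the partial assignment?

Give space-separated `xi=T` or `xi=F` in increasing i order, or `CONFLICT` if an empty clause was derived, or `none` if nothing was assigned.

Answer: x2=F x4=F

Derivation:
unit clause [-4] forces x4=F; simplify:
  drop 4 from [-5, 4, -3] -> [-5, -3]
  satisfied 1 clause(s); 5 remain; assigned so far: [4]
unit clause [-2] forces x2=F; simplify:
  satisfied 3 clause(s); 2 remain; assigned so far: [2, 4]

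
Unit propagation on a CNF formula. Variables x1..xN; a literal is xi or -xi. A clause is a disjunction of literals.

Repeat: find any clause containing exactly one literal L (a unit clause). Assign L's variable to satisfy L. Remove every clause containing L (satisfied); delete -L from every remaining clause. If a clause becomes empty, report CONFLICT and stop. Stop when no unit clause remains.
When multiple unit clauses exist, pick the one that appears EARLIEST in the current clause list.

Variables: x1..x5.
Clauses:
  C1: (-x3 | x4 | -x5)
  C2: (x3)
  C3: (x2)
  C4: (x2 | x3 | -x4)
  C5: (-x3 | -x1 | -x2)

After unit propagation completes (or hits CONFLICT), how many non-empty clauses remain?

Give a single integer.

Answer: 1

Derivation:
unit clause [3] forces x3=T; simplify:
  drop -3 from [-3, 4, -5] -> [4, -5]
  drop -3 from [-3, -1, -2] -> [-1, -2]
  satisfied 2 clause(s); 3 remain; assigned so far: [3]
unit clause [2] forces x2=T; simplify:
  drop -2 from [-1, -2] -> [-1]
  satisfied 1 clause(s); 2 remain; assigned so far: [2, 3]
unit clause [-1] forces x1=F; simplify:
  satisfied 1 clause(s); 1 remain; assigned so far: [1, 2, 3]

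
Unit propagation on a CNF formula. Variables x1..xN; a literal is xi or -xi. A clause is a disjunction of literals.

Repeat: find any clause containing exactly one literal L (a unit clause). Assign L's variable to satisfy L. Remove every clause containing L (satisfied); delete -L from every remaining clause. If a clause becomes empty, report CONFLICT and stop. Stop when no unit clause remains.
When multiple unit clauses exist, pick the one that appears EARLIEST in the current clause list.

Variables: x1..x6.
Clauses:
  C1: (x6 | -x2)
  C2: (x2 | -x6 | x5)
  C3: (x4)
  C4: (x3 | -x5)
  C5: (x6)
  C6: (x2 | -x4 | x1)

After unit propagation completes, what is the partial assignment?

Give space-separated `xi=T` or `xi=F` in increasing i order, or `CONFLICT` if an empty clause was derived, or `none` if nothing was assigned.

Answer: x4=T x6=T

Derivation:
unit clause [4] forces x4=T; simplify:
  drop -4 from [2, -4, 1] -> [2, 1]
  satisfied 1 clause(s); 5 remain; assigned so far: [4]
unit clause [6] forces x6=T; simplify:
  drop -6 from [2, -6, 5] -> [2, 5]
  satisfied 2 clause(s); 3 remain; assigned so far: [4, 6]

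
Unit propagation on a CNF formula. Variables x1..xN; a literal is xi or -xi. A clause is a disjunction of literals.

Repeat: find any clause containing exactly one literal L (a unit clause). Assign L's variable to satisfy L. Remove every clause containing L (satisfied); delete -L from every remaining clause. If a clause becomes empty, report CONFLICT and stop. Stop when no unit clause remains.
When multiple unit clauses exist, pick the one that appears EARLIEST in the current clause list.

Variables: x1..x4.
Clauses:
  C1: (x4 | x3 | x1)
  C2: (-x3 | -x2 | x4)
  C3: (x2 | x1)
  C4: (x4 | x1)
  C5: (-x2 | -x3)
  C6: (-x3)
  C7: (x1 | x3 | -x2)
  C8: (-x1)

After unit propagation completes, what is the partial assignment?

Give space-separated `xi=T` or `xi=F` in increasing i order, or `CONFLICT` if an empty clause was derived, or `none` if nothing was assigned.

Answer: CONFLICT

Derivation:
unit clause [-3] forces x3=F; simplify:
  drop 3 from [4, 3, 1] -> [4, 1]
  drop 3 from [1, 3, -2] -> [1, -2]
  satisfied 3 clause(s); 5 remain; assigned so far: [3]
unit clause [-1] forces x1=F; simplify:
  drop 1 from [4, 1] -> [4]
  drop 1 from [2, 1] -> [2]
  drop 1 from [4, 1] -> [4]
  drop 1 from [1, -2] -> [-2]
  satisfied 1 clause(s); 4 remain; assigned so far: [1, 3]
unit clause [4] forces x4=T; simplify:
  satisfied 2 clause(s); 2 remain; assigned so far: [1, 3, 4]
unit clause [2] forces x2=T; simplify:
  drop -2 from [-2] -> [] (empty!)
  satisfied 1 clause(s); 1 remain; assigned so far: [1, 2, 3, 4]
CONFLICT (empty clause)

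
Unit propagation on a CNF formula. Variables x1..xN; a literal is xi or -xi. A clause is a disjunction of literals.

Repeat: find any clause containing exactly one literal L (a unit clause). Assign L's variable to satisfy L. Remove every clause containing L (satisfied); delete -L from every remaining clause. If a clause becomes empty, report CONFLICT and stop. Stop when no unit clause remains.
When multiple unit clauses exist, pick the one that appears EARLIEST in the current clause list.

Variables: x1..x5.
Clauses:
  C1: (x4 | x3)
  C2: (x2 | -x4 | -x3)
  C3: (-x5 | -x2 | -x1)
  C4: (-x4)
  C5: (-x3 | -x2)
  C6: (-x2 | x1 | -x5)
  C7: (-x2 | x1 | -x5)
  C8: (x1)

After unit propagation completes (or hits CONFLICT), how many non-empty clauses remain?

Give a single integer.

Answer: 0

Derivation:
unit clause [-4] forces x4=F; simplify:
  drop 4 from [4, 3] -> [3]
  satisfied 2 clause(s); 6 remain; assigned so far: [4]
unit clause [3] forces x3=T; simplify:
  drop -3 from [-3, -2] -> [-2]
  satisfied 1 clause(s); 5 remain; assigned so far: [3, 4]
unit clause [-2] forces x2=F; simplify:
  satisfied 4 clause(s); 1 remain; assigned so far: [2, 3, 4]
unit clause [1] forces x1=T; simplify:
  satisfied 1 clause(s); 0 remain; assigned so far: [1, 2, 3, 4]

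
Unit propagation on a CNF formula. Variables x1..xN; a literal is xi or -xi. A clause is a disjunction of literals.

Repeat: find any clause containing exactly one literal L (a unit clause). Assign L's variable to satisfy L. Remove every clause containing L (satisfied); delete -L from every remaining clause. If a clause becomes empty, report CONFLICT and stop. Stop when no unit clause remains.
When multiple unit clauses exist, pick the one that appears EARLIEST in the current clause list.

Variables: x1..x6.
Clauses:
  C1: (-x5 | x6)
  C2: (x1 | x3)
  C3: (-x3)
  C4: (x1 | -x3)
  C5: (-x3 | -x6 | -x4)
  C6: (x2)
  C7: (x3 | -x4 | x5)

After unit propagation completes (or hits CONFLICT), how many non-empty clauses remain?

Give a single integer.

Answer: 2

Derivation:
unit clause [-3] forces x3=F; simplify:
  drop 3 from [1, 3] -> [1]
  drop 3 from [3, -4, 5] -> [-4, 5]
  satisfied 3 clause(s); 4 remain; assigned so far: [3]
unit clause [1] forces x1=T; simplify:
  satisfied 1 clause(s); 3 remain; assigned so far: [1, 3]
unit clause [2] forces x2=T; simplify:
  satisfied 1 clause(s); 2 remain; assigned so far: [1, 2, 3]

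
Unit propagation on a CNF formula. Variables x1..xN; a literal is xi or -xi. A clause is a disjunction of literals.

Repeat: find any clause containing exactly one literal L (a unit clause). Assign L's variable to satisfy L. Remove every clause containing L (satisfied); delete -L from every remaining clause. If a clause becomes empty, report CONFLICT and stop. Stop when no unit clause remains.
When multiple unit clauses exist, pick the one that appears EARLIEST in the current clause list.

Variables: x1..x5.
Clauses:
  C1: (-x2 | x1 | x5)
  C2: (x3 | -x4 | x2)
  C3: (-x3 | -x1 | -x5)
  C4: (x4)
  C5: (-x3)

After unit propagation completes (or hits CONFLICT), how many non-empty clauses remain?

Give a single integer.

unit clause [4] forces x4=T; simplify:
  drop -4 from [3, -4, 2] -> [3, 2]
  satisfied 1 clause(s); 4 remain; assigned so far: [4]
unit clause [-3] forces x3=F; simplify:
  drop 3 from [3, 2] -> [2]
  satisfied 2 clause(s); 2 remain; assigned so far: [3, 4]
unit clause [2] forces x2=T; simplify:
  drop -2 from [-2, 1, 5] -> [1, 5]
  satisfied 1 clause(s); 1 remain; assigned so far: [2, 3, 4]

Answer: 1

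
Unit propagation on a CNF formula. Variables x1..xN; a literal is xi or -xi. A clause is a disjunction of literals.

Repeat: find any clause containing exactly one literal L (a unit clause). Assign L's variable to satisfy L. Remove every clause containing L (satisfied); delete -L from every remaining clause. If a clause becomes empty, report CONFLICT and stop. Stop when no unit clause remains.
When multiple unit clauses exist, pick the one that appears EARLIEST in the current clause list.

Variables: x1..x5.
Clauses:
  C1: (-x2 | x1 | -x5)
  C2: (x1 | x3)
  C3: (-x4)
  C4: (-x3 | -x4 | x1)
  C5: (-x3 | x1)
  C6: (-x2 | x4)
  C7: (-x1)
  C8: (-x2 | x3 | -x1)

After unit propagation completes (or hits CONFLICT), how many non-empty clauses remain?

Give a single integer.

Answer: 0

Derivation:
unit clause [-4] forces x4=F; simplify:
  drop 4 from [-2, 4] -> [-2]
  satisfied 2 clause(s); 6 remain; assigned so far: [4]
unit clause [-2] forces x2=F; simplify:
  satisfied 3 clause(s); 3 remain; assigned so far: [2, 4]
unit clause [-1] forces x1=F; simplify:
  drop 1 from [1, 3] -> [3]
  drop 1 from [-3, 1] -> [-3]
  satisfied 1 clause(s); 2 remain; assigned so far: [1, 2, 4]
unit clause [3] forces x3=T; simplify:
  drop -3 from [-3] -> [] (empty!)
  satisfied 1 clause(s); 1 remain; assigned so far: [1, 2, 3, 4]
CONFLICT (empty clause)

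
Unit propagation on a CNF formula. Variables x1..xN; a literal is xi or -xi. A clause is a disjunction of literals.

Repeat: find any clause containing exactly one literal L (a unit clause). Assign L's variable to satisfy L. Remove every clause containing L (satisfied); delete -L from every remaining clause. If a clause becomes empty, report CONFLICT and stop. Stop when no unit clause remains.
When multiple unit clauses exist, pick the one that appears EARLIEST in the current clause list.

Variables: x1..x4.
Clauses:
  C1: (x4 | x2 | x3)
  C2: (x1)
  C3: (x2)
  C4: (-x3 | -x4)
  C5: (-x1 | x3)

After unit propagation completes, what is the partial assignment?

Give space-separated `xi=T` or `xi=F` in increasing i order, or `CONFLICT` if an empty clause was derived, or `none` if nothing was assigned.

unit clause [1] forces x1=T; simplify:
  drop -1 from [-1, 3] -> [3]
  satisfied 1 clause(s); 4 remain; assigned so far: [1]
unit clause [2] forces x2=T; simplify:
  satisfied 2 clause(s); 2 remain; assigned so far: [1, 2]
unit clause [3] forces x3=T; simplify:
  drop -3 from [-3, -4] -> [-4]
  satisfied 1 clause(s); 1 remain; assigned so far: [1, 2, 3]
unit clause [-4] forces x4=F; simplify:
  satisfied 1 clause(s); 0 remain; assigned so far: [1, 2, 3, 4]

Answer: x1=T x2=T x3=T x4=F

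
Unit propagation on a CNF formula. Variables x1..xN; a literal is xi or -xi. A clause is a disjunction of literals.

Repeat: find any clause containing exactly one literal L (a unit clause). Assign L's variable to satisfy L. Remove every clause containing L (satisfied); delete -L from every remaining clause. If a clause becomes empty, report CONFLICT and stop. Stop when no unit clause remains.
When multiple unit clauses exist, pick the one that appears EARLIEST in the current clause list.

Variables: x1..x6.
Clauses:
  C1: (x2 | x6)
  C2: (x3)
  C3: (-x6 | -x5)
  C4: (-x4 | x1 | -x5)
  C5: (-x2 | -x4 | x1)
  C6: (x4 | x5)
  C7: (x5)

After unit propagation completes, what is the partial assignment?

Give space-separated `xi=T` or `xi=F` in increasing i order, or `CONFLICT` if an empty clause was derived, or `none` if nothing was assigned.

Answer: x2=T x3=T x5=T x6=F

Derivation:
unit clause [3] forces x3=T; simplify:
  satisfied 1 clause(s); 6 remain; assigned so far: [3]
unit clause [5] forces x5=T; simplify:
  drop -5 from [-6, -5] -> [-6]
  drop -5 from [-4, 1, -5] -> [-4, 1]
  satisfied 2 clause(s); 4 remain; assigned so far: [3, 5]
unit clause [-6] forces x6=F; simplify:
  drop 6 from [2, 6] -> [2]
  satisfied 1 clause(s); 3 remain; assigned so far: [3, 5, 6]
unit clause [2] forces x2=T; simplify:
  drop -2 from [-2, -4, 1] -> [-4, 1]
  satisfied 1 clause(s); 2 remain; assigned so far: [2, 3, 5, 6]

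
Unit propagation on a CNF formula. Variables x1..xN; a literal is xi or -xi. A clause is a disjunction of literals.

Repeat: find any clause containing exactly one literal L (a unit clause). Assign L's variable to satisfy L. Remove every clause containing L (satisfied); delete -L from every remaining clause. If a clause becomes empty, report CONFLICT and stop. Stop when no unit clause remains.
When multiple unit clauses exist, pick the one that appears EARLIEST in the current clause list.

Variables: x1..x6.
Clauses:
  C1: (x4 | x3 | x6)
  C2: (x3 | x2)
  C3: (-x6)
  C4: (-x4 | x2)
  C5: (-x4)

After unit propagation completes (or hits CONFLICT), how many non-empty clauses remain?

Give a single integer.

Answer: 0

Derivation:
unit clause [-6] forces x6=F; simplify:
  drop 6 from [4, 3, 6] -> [4, 3]
  satisfied 1 clause(s); 4 remain; assigned so far: [6]
unit clause [-4] forces x4=F; simplify:
  drop 4 from [4, 3] -> [3]
  satisfied 2 clause(s); 2 remain; assigned so far: [4, 6]
unit clause [3] forces x3=T; simplify:
  satisfied 2 clause(s); 0 remain; assigned so far: [3, 4, 6]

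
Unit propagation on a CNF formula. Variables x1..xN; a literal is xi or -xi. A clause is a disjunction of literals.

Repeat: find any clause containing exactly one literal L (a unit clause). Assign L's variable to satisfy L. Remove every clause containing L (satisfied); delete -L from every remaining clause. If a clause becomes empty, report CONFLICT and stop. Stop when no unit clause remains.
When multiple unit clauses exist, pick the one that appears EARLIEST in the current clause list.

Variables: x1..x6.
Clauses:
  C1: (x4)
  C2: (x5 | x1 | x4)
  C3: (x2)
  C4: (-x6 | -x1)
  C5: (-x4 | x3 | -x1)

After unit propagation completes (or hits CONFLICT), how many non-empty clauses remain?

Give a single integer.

Answer: 2

Derivation:
unit clause [4] forces x4=T; simplify:
  drop -4 from [-4, 3, -1] -> [3, -1]
  satisfied 2 clause(s); 3 remain; assigned so far: [4]
unit clause [2] forces x2=T; simplify:
  satisfied 1 clause(s); 2 remain; assigned so far: [2, 4]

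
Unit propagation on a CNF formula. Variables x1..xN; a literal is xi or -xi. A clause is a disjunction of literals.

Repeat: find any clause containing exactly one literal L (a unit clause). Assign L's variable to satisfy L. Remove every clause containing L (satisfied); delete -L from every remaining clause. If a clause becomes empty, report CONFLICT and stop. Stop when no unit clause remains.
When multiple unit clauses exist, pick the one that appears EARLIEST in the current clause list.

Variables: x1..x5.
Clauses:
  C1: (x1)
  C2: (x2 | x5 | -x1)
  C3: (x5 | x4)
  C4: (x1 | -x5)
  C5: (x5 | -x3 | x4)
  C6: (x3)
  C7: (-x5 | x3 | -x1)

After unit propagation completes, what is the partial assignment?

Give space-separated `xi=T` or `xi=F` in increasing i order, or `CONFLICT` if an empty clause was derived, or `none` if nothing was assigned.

unit clause [1] forces x1=T; simplify:
  drop -1 from [2, 5, -1] -> [2, 5]
  drop -1 from [-5, 3, -1] -> [-5, 3]
  satisfied 2 clause(s); 5 remain; assigned so far: [1]
unit clause [3] forces x3=T; simplify:
  drop -3 from [5, -3, 4] -> [5, 4]
  satisfied 2 clause(s); 3 remain; assigned so far: [1, 3]

Answer: x1=T x3=T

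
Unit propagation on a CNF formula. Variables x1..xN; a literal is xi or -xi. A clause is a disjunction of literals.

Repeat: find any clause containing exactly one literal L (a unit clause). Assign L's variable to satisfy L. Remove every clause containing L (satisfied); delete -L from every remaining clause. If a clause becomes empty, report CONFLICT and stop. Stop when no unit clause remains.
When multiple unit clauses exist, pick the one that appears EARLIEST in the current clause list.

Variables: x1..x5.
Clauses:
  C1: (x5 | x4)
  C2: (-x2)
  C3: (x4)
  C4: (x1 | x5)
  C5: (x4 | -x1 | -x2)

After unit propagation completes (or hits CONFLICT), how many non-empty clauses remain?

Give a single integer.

unit clause [-2] forces x2=F; simplify:
  satisfied 2 clause(s); 3 remain; assigned so far: [2]
unit clause [4] forces x4=T; simplify:
  satisfied 2 clause(s); 1 remain; assigned so far: [2, 4]

Answer: 1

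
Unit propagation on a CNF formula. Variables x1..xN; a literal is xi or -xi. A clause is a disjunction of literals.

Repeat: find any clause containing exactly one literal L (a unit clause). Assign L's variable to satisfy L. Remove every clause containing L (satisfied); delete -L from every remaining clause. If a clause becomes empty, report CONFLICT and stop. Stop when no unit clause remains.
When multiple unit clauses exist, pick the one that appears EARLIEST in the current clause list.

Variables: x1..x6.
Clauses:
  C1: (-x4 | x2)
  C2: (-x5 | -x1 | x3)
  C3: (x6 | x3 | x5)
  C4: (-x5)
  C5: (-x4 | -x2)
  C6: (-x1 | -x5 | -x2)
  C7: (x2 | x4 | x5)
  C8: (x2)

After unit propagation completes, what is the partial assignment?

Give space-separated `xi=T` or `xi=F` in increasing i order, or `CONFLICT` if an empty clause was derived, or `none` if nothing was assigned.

Answer: x2=T x4=F x5=F

Derivation:
unit clause [-5] forces x5=F; simplify:
  drop 5 from [6, 3, 5] -> [6, 3]
  drop 5 from [2, 4, 5] -> [2, 4]
  satisfied 3 clause(s); 5 remain; assigned so far: [5]
unit clause [2] forces x2=T; simplify:
  drop -2 from [-4, -2] -> [-4]
  satisfied 3 clause(s); 2 remain; assigned so far: [2, 5]
unit clause [-4] forces x4=F; simplify:
  satisfied 1 clause(s); 1 remain; assigned so far: [2, 4, 5]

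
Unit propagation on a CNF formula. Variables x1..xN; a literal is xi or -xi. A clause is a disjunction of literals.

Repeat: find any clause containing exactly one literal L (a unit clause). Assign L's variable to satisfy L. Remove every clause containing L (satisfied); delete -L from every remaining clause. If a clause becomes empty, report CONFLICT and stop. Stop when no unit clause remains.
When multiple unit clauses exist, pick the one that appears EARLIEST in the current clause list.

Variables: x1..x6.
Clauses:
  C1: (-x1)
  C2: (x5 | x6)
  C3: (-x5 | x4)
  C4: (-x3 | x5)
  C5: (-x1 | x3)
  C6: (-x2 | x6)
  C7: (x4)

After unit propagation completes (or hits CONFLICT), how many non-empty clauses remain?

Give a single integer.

Answer: 3

Derivation:
unit clause [-1] forces x1=F; simplify:
  satisfied 2 clause(s); 5 remain; assigned so far: [1]
unit clause [4] forces x4=T; simplify:
  satisfied 2 clause(s); 3 remain; assigned so far: [1, 4]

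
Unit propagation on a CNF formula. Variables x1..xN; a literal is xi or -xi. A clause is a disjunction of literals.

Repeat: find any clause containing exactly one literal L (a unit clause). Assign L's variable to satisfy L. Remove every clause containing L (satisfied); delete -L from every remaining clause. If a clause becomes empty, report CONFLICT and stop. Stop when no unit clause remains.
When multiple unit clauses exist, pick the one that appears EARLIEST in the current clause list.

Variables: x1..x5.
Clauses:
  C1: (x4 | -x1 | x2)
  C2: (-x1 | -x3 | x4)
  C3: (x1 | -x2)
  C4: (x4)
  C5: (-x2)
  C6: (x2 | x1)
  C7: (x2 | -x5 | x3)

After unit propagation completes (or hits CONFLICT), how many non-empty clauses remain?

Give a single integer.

Answer: 1

Derivation:
unit clause [4] forces x4=T; simplify:
  satisfied 3 clause(s); 4 remain; assigned so far: [4]
unit clause [-2] forces x2=F; simplify:
  drop 2 from [2, 1] -> [1]
  drop 2 from [2, -5, 3] -> [-5, 3]
  satisfied 2 clause(s); 2 remain; assigned so far: [2, 4]
unit clause [1] forces x1=T; simplify:
  satisfied 1 clause(s); 1 remain; assigned so far: [1, 2, 4]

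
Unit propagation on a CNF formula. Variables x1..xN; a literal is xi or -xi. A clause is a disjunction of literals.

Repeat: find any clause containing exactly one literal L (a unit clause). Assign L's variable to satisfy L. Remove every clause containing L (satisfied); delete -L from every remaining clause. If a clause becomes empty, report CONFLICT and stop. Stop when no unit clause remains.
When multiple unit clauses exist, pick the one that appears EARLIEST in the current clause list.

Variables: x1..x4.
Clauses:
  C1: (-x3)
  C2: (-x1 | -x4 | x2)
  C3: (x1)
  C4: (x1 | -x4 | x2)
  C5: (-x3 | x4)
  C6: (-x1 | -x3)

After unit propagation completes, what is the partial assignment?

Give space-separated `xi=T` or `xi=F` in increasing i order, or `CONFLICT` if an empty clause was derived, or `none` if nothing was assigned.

unit clause [-3] forces x3=F; simplify:
  satisfied 3 clause(s); 3 remain; assigned so far: [3]
unit clause [1] forces x1=T; simplify:
  drop -1 from [-1, -4, 2] -> [-4, 2]
  satisfied 2 clause(s); 1 remain; assigned so far: [1, 3]

Answer: x1=T x3=F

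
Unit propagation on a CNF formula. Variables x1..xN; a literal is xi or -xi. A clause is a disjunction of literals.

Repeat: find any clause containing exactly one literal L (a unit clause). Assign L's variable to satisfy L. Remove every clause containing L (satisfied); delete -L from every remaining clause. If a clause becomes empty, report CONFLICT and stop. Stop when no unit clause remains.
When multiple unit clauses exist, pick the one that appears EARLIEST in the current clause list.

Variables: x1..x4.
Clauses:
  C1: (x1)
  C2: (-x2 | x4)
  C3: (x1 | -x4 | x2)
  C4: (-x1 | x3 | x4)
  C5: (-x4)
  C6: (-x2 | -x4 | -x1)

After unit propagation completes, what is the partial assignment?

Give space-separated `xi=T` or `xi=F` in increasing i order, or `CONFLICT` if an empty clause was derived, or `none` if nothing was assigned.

unit clause [1] forces x1=T; simplify:
  drop -1 from [-1, 3, 4] -> [3, 4]
  drop -1 from [-2, -4, -1] -> [-2, -4]
  satisfied 2 clause(s); 4 remain; assigned so far: [1]
unit clause [-4] forces x4=F; simplify:
  drop 4 from [-2, 4] -> [-2]
  drop 4 from [3, 4] -> [3]
  satisfied 2 clause(s); 2 remain; assigned so far: [1, 4]
unit clause [-2] forces x2=F; simplify:
  satisfied 1 clause(s); 1 remain; assigned so far: [1, 2, 4]
unit clause [3] forces x3=T; simplify:
  satisfied 1 clause(s); 0 remain; assigned so far: [1, 2, 3, 4]

Answer: x1=T x2=F x3=T x4=F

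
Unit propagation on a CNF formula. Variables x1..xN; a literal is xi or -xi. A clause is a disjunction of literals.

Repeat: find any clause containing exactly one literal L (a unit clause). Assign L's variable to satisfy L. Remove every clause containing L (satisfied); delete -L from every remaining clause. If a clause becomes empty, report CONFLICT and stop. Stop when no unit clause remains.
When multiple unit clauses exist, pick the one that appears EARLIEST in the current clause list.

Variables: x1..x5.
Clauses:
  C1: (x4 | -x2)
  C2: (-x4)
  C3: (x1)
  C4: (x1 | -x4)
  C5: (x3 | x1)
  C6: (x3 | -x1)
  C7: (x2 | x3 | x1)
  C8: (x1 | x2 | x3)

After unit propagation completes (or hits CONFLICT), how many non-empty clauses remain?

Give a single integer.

unit clause [-4] forces x4=F; simplify:
  drop 4 from [4, -2] -> [-2]
  satisfied 2 clause(s); 6 remain; assigned so far: [4]
unit clause [-2] forces x2=F; simplify:
  drop 2 from [2, 3, 1] -> [3, 1]
  drop 2 from [1, 2, 3] -> [1, 3]
  satisfied 1 clause(s); 5 remain; assigned so far: [2, 4]
unit clause [1] forces x1=T; simplify:
  drop -1 from [3, -1] -> [3]
  satisfied 4 clause(s); 1 remain; assigned so far: [1, 2, 4]
unit clause [3] forces x3=T; simplify:
  satisfied 1 clause(s); 0 remain; assigned so far: [1, 2, 3, 4]

Answer: 0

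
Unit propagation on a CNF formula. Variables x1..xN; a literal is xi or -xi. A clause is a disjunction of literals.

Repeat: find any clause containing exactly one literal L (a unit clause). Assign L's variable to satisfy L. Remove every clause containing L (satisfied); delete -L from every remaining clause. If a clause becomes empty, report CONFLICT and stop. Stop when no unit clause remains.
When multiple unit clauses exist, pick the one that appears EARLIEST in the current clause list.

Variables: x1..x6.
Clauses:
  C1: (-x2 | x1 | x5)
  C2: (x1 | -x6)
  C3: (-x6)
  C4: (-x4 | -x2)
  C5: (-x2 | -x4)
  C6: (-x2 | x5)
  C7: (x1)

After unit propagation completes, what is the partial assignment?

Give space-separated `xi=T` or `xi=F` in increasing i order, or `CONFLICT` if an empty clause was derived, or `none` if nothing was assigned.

Answer: x1=T x6=F

Derivation:
unit clause [-6] forces x6=F; simplify:
  satisfied 2 clause(s); 5 remain; assigned so far: [6]
unit clause [1] forces x1=T; simplify:
  satisfied 2 clause(s); 3 remain; assigned so far: [1, 6]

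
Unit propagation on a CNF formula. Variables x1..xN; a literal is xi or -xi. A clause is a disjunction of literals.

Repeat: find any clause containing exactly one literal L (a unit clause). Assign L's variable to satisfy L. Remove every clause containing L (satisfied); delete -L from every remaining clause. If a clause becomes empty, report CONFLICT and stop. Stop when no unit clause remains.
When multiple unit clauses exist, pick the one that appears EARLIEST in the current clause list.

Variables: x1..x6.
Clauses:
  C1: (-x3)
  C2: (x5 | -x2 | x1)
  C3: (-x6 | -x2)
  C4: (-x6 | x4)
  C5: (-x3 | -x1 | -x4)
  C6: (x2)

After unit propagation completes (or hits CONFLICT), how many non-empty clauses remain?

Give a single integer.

unit clause [-3] forces x3=F; simplify:
  satisfied 2 clause(s); 4 remain; assigned so far: [3]
unit clause [2] forces x2=T; simplify:
  drop -2 from [5, -2, 1] -> [5, 1]
  drop -2 from [-6, -2] -> [-6]
  satisfied 1 clause(s); 3 remain; assigned so far: [2, 3]
unit clause [-6] forces x6=F; simplify:
  satisfied 2 clause(s); 1 remain; assigned so far: [2, 3, 6]

Answer: 1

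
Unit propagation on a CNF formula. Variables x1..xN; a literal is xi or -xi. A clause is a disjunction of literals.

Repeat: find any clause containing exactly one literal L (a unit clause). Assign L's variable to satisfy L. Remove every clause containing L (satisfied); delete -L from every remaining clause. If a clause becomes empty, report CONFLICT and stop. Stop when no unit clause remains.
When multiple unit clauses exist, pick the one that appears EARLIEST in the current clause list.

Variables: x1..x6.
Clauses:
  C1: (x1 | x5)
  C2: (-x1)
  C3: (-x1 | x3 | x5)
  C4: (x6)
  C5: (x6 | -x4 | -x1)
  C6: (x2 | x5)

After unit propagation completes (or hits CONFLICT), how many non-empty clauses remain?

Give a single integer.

unit clause [-1] forces x1=F; simplify:
  drop 1 from [1, 5] -> [5]
  satisfied 3 clause(s); 3 remain; assigned so far: [1]
unit clause [5] forces x5=T; simplify:
  satisfied 2 clause(s); 1 remain; assigned so far: [1, 5]
unit clause [6] forces x6=T; simplify:
  satisfied 1 clause(s); 0 remain; assigned so far: [1, 5, 6]

Answer: 0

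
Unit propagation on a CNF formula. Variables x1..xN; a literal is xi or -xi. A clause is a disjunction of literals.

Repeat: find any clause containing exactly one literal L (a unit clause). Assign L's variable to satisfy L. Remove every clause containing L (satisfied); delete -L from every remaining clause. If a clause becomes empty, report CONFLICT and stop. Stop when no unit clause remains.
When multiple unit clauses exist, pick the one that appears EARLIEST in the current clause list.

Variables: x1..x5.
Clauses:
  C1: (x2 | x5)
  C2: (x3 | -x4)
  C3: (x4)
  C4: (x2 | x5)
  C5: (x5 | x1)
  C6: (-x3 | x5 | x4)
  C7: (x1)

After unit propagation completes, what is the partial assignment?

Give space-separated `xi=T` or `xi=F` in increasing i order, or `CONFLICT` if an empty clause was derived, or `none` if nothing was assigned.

unit clause [4] forces x4=T; simplify:
  drop -4 from [3, -4] -> [3]
  satisfied 2 clause(s); 5 remain; assigned so far: [4]
unit clause [3] forces x3=T; simplify:
  satisfied 1 clause(s); 4 remain; assigned so far: [3, 4]
unit clause [1] forces x1=T; simplify:
  satisfied 2 clause(s); 2 remain; assigned so far: [1, 3, 4]

Answer: x1=T x3=T x4=T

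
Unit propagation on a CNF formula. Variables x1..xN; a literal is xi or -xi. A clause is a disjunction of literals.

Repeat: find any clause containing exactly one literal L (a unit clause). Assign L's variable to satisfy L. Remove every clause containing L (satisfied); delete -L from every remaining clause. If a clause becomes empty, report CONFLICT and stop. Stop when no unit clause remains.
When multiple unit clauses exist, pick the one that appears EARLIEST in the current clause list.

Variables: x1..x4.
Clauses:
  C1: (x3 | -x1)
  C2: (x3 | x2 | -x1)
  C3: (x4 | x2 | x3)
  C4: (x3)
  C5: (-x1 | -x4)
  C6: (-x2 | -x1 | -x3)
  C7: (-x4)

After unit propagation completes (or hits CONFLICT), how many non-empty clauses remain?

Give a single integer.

unit clause [3] forces x3=T; simplify:
  drop -3 from [-2, -1, -3] -> [-2, -1]
  satisfied 4 clause(s); 3 remain; assigned so far: [3]
unit clause [-4] forces x4=F; simplify:
  satisfied 2 clause(s); 1 remain; assigned so far: [3, 4]

Answer: 1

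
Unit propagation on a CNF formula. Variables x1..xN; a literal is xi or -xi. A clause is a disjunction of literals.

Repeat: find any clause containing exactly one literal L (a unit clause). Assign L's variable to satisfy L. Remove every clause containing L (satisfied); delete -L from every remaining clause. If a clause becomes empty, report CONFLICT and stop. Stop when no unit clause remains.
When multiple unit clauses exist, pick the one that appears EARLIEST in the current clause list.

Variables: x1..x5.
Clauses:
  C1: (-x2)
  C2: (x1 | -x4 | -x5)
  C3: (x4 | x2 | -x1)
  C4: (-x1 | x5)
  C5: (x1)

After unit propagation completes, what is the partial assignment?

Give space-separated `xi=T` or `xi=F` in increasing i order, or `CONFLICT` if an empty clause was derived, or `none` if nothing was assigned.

unit clause [-2] forces x2=F; simplify:
  drop 2 from [4, 2, -1] -> [4, -1]
  satisfied 1 clause(s); 4 remain; assigned so far: [2]
unit clause [1] forces x1=T; simplify:
  drop -1 from [4, -1] -> [4]
  drop -1 from [-1, 5] -> [5]
  satisfied 2 clause(s); 2 remain; assigned so far: [1, 2]
unit clause [4] forces x4=T; simplify:
  satisfied 1 clause(s); 1 remain; assigned so far: [1, 2, 4]
unit clause [5] forces x5=T; simplify:
  satisfied 1 clause(s); 0 remain; assigned so far: [1, 2, 4, 5]

Answer: x1=T x2=F x4=T x5=T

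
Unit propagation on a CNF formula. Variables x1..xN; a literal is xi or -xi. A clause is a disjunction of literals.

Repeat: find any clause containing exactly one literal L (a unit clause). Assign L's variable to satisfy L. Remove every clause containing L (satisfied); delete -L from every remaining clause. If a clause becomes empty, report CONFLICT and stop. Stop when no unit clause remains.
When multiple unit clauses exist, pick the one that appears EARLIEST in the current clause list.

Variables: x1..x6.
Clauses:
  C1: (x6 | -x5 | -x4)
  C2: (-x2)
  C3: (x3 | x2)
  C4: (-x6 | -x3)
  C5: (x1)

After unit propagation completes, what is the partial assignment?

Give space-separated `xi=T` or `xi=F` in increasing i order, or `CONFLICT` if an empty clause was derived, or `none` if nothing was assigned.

Answer: x1=T x2=F x3=T x6=F

Derivation:
unit clause [-2] forces x2=F; simplify:
  drop 2 from [3, 2] -> [3]
  satisfied 1 clause(s); 4 remain; assigned so far: [2]
unit clause [3] forces x3=T; simplify:
  drop -3 from [-6, -3] -> [-6]
  satisfied 1 clause(s); 3 remain; assigned so far: [2, 3]
unit clause [-6] forces x6=F; simplify:
  drop 6 from [6, -5, -4] -> [-5, -4]
  satisfied 1 clause(s); 2 remain; assigned so far: [2, 3, 6]
unit clause [1] forces x1=T; simplify:
  satisfied 1 clause(s); 1 remain; assigned so far: [1, 2, 3, 6]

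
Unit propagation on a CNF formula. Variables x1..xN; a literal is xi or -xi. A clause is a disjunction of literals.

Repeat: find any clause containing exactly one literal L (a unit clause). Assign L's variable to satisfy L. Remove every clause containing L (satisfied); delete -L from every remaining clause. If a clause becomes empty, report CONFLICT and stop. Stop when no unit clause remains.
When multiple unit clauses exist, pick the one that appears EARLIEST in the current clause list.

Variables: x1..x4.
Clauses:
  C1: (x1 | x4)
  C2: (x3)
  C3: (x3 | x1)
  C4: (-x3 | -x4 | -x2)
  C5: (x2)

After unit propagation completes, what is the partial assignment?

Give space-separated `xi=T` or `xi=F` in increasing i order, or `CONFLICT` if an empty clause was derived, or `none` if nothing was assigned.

Answer: x1=T x2=T x3=T x4=F

Derivation:
unit clause [3] forces x3=T; simplify:
  drop -3 from [-3, -4, -2] -> [-4, -2]
  satisfied 2 clause(s); 3 remain; assigned so far: [3]
unit clause [2] forces x2=T; simplify:
  drop -2 from [-4, -2] -> [-4]
  satisfied 1 clause(s); 2 remain; assigned so far: [2, 3]
unit clause [-4] forces x4=F; simplify:
  drop 4 from [1, 4] -> [1]
  satisfied 1 clause(s); 1 remain; assigned so far: [2, 3, 4]
unit clause [1] forces x1=T; simplify:
  satisfied 1 clause(s); 0 remain; assigned so far: [1, 2, 3, 4]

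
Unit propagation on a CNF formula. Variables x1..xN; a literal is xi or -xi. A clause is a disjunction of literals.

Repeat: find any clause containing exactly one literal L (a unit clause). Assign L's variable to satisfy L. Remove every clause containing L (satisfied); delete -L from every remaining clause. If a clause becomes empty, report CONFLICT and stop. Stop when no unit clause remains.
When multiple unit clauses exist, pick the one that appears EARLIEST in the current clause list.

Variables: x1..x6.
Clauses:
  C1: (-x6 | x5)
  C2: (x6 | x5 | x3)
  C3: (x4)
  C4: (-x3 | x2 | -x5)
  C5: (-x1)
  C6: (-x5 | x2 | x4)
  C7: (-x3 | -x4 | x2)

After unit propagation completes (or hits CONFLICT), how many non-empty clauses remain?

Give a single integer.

Answer: 4

Derivation:
unit clause [4] forces x4=T; simplify:
  drop -4 from [-3, -4, 2] -> [-3, 2]
  satisfied 2 clause(s); 5 remain; assigned so far: [4]
unit clause [-1] forces x1=F; simplify:
  satisfied 1 clause(s); 4 remain; assigned so far: [1, 4]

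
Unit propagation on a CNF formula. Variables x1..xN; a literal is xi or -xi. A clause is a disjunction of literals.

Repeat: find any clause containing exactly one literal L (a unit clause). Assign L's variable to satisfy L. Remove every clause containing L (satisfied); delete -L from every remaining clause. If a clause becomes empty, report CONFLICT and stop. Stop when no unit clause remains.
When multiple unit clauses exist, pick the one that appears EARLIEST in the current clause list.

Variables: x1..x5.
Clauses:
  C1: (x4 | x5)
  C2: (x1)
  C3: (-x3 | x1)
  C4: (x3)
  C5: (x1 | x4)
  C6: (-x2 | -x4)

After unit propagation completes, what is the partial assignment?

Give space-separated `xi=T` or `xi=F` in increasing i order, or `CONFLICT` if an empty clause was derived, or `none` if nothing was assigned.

unit clause [1] forces x1=T; simplify:
  satisfied 3 clause(s); 3 remain; assigned so far: [1]
unit clause [3] forces x3=T; simplify:
  satisfied 1 clause(s); 2 remain; assigned so far: [1, 3]

Answer: x1=T x3=T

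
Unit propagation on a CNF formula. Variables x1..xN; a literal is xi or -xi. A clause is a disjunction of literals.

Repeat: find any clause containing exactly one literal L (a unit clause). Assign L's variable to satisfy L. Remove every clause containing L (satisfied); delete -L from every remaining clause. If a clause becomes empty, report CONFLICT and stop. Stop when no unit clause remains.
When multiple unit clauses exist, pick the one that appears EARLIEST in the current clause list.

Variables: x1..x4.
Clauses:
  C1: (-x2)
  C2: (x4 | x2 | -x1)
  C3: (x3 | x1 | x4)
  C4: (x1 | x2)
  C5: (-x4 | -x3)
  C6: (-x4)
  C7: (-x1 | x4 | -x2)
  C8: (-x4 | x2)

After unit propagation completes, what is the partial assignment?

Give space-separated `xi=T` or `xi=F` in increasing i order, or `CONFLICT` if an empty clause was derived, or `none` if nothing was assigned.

Answer: CONFLICT

Derivation:
unit clause [-2] forces x2=F; simplify:
  drop 2 from [4, 2, -1] -> [4, -1]
  drop 2 from [1, 2] -> [1]
  drop 2 from [-4, 2] -> [-4]
  satisfied 2 clause(s); 6 remain; assigned so far: [2]
unit clause [1] forces x1=T; simplify:
  drop -1 from [4, -1] -> [4]
  satisfied 2 clause(s); 4 remain; assigned so far: [1, 2]
unit clause [4] forces x4=T; simplify:
  drop -4 from [-4, -3] -> [-3]
  drop -4 from [-4] -> [] (empty!)
  drop -4 from [-4] -> [] (empty!)
  satisfied 1 clause(s); 3 remain; assigned so far: [1, 2, 4]
CONFLICT (empty clause)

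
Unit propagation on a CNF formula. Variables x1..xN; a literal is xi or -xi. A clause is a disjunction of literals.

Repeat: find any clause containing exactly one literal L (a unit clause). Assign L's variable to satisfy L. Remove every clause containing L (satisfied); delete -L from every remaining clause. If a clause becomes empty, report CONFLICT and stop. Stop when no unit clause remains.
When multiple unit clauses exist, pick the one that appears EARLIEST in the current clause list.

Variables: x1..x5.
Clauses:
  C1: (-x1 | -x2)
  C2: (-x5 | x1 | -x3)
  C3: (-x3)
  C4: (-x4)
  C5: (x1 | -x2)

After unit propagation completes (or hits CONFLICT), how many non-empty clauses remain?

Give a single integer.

Answer: 2

Derivation:
unit clause [-3] forces x3=F; simplify:
  satisfied 2 clause(s); 3 remain; assigned so far: [3]
unit clause [-4] forces x4=F; simplify:
  satisfied 1 clause(s); 2 remain; assigned so far: [3, 4]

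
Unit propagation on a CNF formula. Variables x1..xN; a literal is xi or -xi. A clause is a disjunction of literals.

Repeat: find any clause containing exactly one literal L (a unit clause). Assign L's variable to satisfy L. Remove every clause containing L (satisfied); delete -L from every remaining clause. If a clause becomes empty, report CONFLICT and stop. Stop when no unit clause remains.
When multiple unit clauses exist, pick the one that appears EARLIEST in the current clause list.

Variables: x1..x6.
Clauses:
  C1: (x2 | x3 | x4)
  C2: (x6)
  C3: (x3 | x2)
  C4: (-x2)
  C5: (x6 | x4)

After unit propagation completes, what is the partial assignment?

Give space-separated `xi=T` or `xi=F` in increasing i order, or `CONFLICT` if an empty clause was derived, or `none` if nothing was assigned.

Answer: x2=F x3=T x6=T

Derivation:
unit clause [6] forces x6=T; simplify:
  satisfied 2 clause(s); 3 remain; assigned so far: [6]
unit clause [-2] forces x2=F; simplify:
  drop 2 from [2, 3, 4] -> [3, 4]
  drop 2 from [3, 2] -> [3]
  satisfied 1 clause(s); 2 remain; assigned so far: [2, 6]
unit clause [3] forces x3=T; simplify:
  satisfied 2 clause(s); 0 remain; assigned so far: [2, 3, 6]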